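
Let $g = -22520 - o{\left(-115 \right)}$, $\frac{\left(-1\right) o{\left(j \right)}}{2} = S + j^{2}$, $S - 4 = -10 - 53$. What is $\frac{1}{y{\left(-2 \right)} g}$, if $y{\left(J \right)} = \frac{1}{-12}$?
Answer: $- \frac{3}{953} \approx -0.003148$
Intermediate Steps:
$S = -59$ ($S = 4 - 63 = -59$)
$y{\left(J \right)} = - \frac{1}{12}$
$o{\left(j \right)} = 118 - 2 j^{2}$ ($o{\left(j \right)} = - 2 \left(-59 + j^{2}\right) = 118 - 2 j^{2}$)
$g = 3812$ ($g = -22520 - \left(118 - 2 \left(-115\right)^{2}\right) = -22520 - \left(118 - 26450\right) = -22520 - -26332 = -22520 + 26332 = 3812$)
$\frac{1}{y{\left(-2 \right)} g} = \frac{1}{\left(- \frac{1}{12}\right) 3812} = \left(-12\right) \frac{1}{3812} = - \frac{3}{953}$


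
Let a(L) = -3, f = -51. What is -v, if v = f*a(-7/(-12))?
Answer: -153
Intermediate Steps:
v = 153 (v = -51*(-3) = 153)
-v = -1*153 = -153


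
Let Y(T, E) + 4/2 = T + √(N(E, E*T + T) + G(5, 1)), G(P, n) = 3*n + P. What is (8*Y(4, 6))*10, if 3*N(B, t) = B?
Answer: 160 + 80*√10 ≈ 412.98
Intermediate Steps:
N(B, t) = B/3
G(P, n) = P + 3*n
Y(T, E) = -2 + T + √(8 + E/3) (Y(T, E) = -2 + (T + √(E/3 + (5 + 3*1))) = -2 + (T + √(E/3 + (5 + 3))) = -2 + (T + √(E/3 + 8)) = -2 + (T + √(8 + E/3)) = -2 + T + √(8 + E/3))
(8*Y(4, 6))*10 = (8*(-2 + 4 + √(72 + 3*6)/3))*10 = (8*(-2 + 4 + √(72 + 18)/3))*10 = (8*(-2 + 4 + √90/3))*10 = (8*(-2 + 4 + (3*√10)/3))*10 = (8*(-2 + 4 + √10))*10 = (8*(2 + √10))*10 = (16 + 8*√10)*10 = 160 + 80*√10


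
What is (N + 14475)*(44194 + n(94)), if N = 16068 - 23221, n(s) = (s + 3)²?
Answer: 392481166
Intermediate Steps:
n(s) = (3 + s)²
N = -7153
(N + 14475)*(44194 + n(94)) = (-7153 + 14475)*(44194 + (3 + 94)²) = 7322*(44194 + 97²) = 7322*(44194 + 9409) = 7322*53603 = 392481166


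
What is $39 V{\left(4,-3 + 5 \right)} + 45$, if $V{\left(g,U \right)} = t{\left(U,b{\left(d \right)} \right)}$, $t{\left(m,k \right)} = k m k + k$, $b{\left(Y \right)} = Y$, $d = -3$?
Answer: $630$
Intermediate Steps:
$t{\left(m,k \right)} = k + m k^{2}$ ($t{\left(m,k \right)} = m k^{2} + k = k + m k^{2}$)
$V{\left(g,U \right)} = -3 + 9 U$ ($V{\left(g,U \right)} = - 3 \left(1 - 3 U\right) = -3 + 9 U$)
$39 V{\left(4,-3 + 5 \right)} + 45 = 39 \left(-3 + 9 \left(-3 + 5\right)\right) + 45 = 39 \left(-3 + 9 \cdot 2\right) + 45 = 39 \left(-3 + 18\right) + 45 = 39 \cdot 15 + 45 = 585 + 45 = 630$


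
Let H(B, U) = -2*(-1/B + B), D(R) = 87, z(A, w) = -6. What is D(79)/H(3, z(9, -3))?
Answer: -261/16 ≈ -16.313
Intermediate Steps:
H(B, U) = -2*B + 2/B (H(B, U) = -2*(B - 1/B) = -2*B + 2/B)
D(79)/H(3, z(9, -3)) = 87/(-2*3 + 2/3) = 87/(-6 + 2*(⅓)) = 87/(-6 + ⅔) = 87/(-16/3) = 87*(-3/16) = -261/16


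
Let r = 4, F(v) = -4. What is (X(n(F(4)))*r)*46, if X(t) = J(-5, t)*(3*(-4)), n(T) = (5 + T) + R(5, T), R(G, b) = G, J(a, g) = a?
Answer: 11040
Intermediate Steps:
n(T) = 10 + T (n(T) = (5 + T) + 5 = 10 + T)
X(t) = 60 (X(t) = -15*(-4) = -5*(-12) = 60)
(X(n(F(4)))*r)*46 = (60*4)*46 = 240*46 = 11040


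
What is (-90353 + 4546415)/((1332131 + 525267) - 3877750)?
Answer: -2228031/1010176 ≈ -2.2056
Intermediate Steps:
(-90353 + 4546415)/((1332131 + 525267) - 3877750) = 4456062/(1857398 - 3877750) = 4456062/(-2020352) = 4456062*(-1/2020352) = -2228031/1010176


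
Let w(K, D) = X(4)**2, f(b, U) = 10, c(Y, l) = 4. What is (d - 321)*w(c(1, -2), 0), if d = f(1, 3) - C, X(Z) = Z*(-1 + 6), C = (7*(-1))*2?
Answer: -118800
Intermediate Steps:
C = -14 (C = -7*2 = -14)
X(Z) = 5*Z (X(Z) = Z*5 = 5*Z)
w(K, D) = 400 (w(K, D) = (5*4)**2 = 20**2 = 400)
d = 24 (d = 10 - 1*(-14) = 10 + 14 = 24)
(d - 321)*w(c(1, -2), 0) = (24 - 321)*400 = -297*400 = -118800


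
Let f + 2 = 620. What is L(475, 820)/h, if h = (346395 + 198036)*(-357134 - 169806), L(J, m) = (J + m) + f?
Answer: -1913/286882471140 ≈ -6.6682e-9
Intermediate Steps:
f = 618 (f = -2 + 620 = 618)
L(J, m) = 618 + J + m (L(J, m) = (J + m) + 618 = 618 + J + m)
h = -286882471140 (h = 544431*(-526940) = -286882471140)
L(475, 820)/h = (618 + 475 + 820)/(-286882471140) = 1913*(-1/286882471140) = -1913/286882471140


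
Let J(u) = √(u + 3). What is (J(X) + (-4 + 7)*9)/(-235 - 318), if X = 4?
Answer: -27/553 - √7/553 ≈ -0.053609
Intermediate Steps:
J(u) = √(3 + u)
(J(X) + (-4 + 7)*9)/(-235 - 318) = (√(3 + 4) + (-4 + 7)*9)/(-235 - 318) = (√7 + 3*9)/(-553) = (√7 + 27)*(-1/553) = (27 + √7)*(-1/553) = -27/553 - √7/553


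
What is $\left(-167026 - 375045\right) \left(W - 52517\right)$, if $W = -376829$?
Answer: $232736015566$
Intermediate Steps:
$\left(-167026 - 375045\right) \left(W - 52517\right) = \left(-167026 - 375045\right) \left(-376829 - 52517\right) = \left(-542071\right) \left(-429346\right) = 232736015566$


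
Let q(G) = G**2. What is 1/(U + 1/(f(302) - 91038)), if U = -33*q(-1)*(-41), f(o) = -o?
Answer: 91340/123583019 ≈ 0.00073910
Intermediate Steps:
U = 1353 (U = -33*(-1)**2*(-41) = -33*1*(-41) = -33*(-41) = 1353)
1/(U + 1/(f(302) - 91038)) = 1/(1353 + 1/(-1*302 - 91038)) = 1/(1353 + 1/(-302 - 91038)) = 1/(1353 + 1/(-91340)) = 1/(1353 - 1/91340) = 1/(123583019/91340) = 91340/123583019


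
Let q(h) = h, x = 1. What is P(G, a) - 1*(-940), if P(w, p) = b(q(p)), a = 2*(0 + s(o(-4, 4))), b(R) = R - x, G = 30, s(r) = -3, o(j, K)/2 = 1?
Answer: 933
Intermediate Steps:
o(j, K) = 2 (o(j, K) = 2*1 = 2)
b(R) = -1 + R (b(R) = R - 1*1 = R - 1 = -1 + R)
a = -6 (a = 2*(0 - 3) = 2*(-3) = -6)
P(w, p) = -1 + p
P(G, a) - 1*(-940) = (-1 - 6) - 1*(-940) = -7 + 940 = 933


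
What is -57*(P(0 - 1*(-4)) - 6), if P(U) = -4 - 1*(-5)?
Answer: 285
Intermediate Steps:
P(U) = 1 (P(U) = -4 + 5 = 1)
-57*(P(0 - 1*(-4)) - 6) = -57*(1 - 6) = -57*(-5) = 285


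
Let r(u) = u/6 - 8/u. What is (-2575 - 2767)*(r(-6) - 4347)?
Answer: 69659680/3 ≈ 2.3220e+7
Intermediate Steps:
r(u) = -8/u + u/6 (r(u) = u*(1/6) - 8/u = u/6 - 8/u = -8/u + u/6)
(-2575 - 2767)*(r(-6) - 4347) = (-2575 - 2767)*((-8/(-6) + (1/6)*(-6)) - 4347) = -5342*((-8*(-1/6) - 1) - 4347) = -5342*((4/3 - 1) - 4347) = -5342*(1/3 - 4347) = -5342*(-13040/3) = 69659680/3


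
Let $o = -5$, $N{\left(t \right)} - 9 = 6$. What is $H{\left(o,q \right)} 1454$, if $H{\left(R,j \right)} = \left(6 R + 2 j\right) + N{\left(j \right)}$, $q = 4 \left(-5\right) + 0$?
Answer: $-79970$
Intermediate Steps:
$N{\left(t \right)} = 15$ ($N{\left(t \right)} = 9 + 6 = 15$)
$q = -20$ ($q = -20 + 0 = -20$)
$H{\left(R,j \right)} = 15 + 2 j + 6 R$ ($H{\left(R,j \right)} = \left(6 R + 2 j\right) + 15 = \left(2 j + 6 R\right) + 15 = 15 + 2 j + 6 R$)
$H{\left(o,q \right)} 1454 = \left(15 + 2 \left(-20\right) + 6 \left(-5\right)\right) 1454 = \left(15 - 40 - 30\right) 1454 = \left(-55\right) 1454 = -79970$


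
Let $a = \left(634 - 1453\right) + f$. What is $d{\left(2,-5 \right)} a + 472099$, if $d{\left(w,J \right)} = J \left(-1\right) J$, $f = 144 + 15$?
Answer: $488599$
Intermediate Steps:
$f = 159$
$d{\left(w,J \right)} = - J^{2}$ ($d{\left(w,J \right)} = - J J = - J^{2}$)
$a = -660$ ($a = \left(634 - 1453\right) + 159 = -819 + 159 = -660$)
$d{\left(2,-5 \right)} a + 472099 = - \left(-5\right)^{2} \left(-660\right) + 472099 = \left(-1\right) 25 \left(-660\right) + 472099 = \left(-25\right) \left(-660\right) + 472099 = 16500 + 472099 = 488599$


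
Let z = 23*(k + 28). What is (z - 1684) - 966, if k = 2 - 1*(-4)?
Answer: -1868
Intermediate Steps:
k = 6 (k = 2 + 4 = 6)
z = 782 (z = 23*(6 + 28) = 23*34 = 782)
(z - 1684) - 966 = (782 - 1684) - 966 = -902 - 966 = -1868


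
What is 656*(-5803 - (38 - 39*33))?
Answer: -2987424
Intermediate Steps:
656*(-5803 - (38 - 39*33)) = 656*(-5803 - (38 - 1287)) = 656*(-5803 - 1*(-1249)) = 656*(-5803 + 1249) = 656*(-4554) = -2987424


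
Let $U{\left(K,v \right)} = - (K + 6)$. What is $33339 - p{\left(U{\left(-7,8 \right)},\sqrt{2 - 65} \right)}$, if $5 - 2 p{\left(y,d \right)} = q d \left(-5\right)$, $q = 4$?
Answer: $\frac{66673}{2} - 30 i \sqrt{7} \approx 33337.0 - 79.373 i$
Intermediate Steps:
$U{\left(K,v \right)} = -6 - K$ ($U{\left(K,v \right)} = - (6 + K) = -6 - K$)
$p{\left(y,d \right)} = \frac{5}{2} + 10 d$ ($p{\left(y,d \right)} = \frac{5}{2} - \frac{4 d \left(-5\right)}{2} = \frac{5}{2} - \frac{\left(-20\right) d}{2} = \frac{5}{2} + 10 d$)
$33339 - p{\left(U{\left(-7,8 \right)},\sqrt{2 - 65} \right)} = 33339 - \left(\frac{5}{2} + 10 \sqrt{2 - 65}\right) = 33339 - \left(\frac{5}{2} + 10 \sqrt{-63}\right) = 33339 - \left(\frac{5}{2} + 10 \cdot 3 i \sqrt{7}\right) = 33339 - \left(\frac{5}{2} + 30 i \sqrt{7}\right) = \frac{66673}{2} - 30 i \sqrt{7}$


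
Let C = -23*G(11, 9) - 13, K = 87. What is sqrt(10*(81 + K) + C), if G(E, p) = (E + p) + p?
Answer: 10*sqrt(10) ≈ 31.623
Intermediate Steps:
G(E, p) = E + 2*p
C = -680 (C = -23*(11 + 2*9) - 13 = -23*(11 + 18) - 13 = -23*29 - 13 = -667 - 13 = -680)
sqrt(10*(81 + K) + C) = sqrt(10*(81 + 87) - 680) = sqrt(10*168 - 680) = sqrt(1680 - 680) = sqrt(1000) = 10*sqrt(10)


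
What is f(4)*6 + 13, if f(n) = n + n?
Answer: 61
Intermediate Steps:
f(n) = 2*n
f(4)*6 + 13 = (2*4)*6 + 13 = 8*6 + 13 = 48 + 13 = 61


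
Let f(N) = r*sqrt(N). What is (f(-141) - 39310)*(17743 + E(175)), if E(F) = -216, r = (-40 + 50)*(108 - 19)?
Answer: -688986370 + 15599030*I*sqrt(141) ≈ -6.8899e+8 + 1.8523e+8*I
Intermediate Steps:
r = 890 (r = 10*89 = 890)
f(N) = 890*sqrt(N)
(f(-141) - 39310)*(17743 + E(175)) = (890*sqrt(-141) - 39310)*(17743 - 216) = (890*(I*sqrt(141)) - 39310)*17527 = (890*I*sqrt(141) - 39310)*17527 = (-39310 + 890*I*sqrt(141))*17527 = -688986370 + 15599030*I*sqrt(141)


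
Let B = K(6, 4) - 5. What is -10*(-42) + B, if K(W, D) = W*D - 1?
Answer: 438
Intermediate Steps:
K(W, D) = -1 + D*W (K(W, D) = D*W - 1 = -1 + D*W)
B = 18 (B = (-1 + 4*6) - 5 = (-1 + 24) - 5 = 23 - 5 = 18)
-10*(-42) + B = -10*(-42) + 18 = 420 + 18 = 438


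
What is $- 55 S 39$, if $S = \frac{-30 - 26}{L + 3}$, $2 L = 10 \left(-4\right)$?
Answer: $- \frac{120120}{17} \approx -7065.9$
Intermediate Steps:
$L = -20$ ($L = \frac{10 \left(-4\right)}{2} = \frac{1}{2} \left(-40\right) = -20$)
$S = \frac{56}{17}$ ($S = \frac{-30 - 26}{-20 + 3} = - \frac{56}{-17} = \left(-56\right) \left(- \frac{1}{17}\right) = \frac{56}{17} \approx 3.2941$)
$- 55 S 39 = \left(-55\right) \frac{56}{17} \cdot 39 = \left(- \frac{3080}{17}\right) 39 = - \frac{120120}{17}$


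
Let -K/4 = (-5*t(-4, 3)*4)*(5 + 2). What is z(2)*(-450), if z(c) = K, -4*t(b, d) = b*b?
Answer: 1008000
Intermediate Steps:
t(b, d) = -b**2/4 (t(b, d) = -b*b/4 = -b**2/4)
K = -2240 (K = -4*-(-5)*(-4)**2/4*4*(5 + 2) = -4*-(-5)*16/4*4*7 = -4*-5*(-4)*4*7 = -4*20*4*7 = -320*7 = -4*560 = -2240)
z(c) = -2240
z(2)*(-450) = -2240*(-450) = 1008000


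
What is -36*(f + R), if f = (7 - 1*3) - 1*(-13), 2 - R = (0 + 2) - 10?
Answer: -972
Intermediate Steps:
R = 10 (R = 2 - ((0 + 2) - 10) = 2 - (2 - 10) = 2 - 1*(-8) = 2 + 8 = 10)
f = 17 (f = (7 - 3) + 13 = 4 + 13 = 17)
-36*(f + R) = -36*(17 + 10) = -36*27 = -972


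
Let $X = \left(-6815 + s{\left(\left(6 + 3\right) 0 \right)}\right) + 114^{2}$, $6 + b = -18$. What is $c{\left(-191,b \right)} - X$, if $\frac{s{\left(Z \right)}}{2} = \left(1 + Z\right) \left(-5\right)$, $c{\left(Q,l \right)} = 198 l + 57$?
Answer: $-10866$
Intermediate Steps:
$b = -24$ ($b = -6 - 18 = -24$)
$c{\left(Q,l \right)} = 57 + 198 l$
$s{\left(Z \right)} = -10 - 10 Z$ ($s{\left(Z \right)} = 2 \left(1 + Z\right) \left(-5\right) = 2 \left(-5 - 5 Z\right) = -10 - 10 Z$)
$X = 6171$ ($X = \left(-6815 - \left(10 + 10 \left(6 + 3\right) 0\right)\right) + 114^{2} = \left(-6815 - \left(10 + 10 \cdot 9 \cdot 0\right)\right) + 12996 = \left(-6815 - 10\right) + 12996 = -6825 + 12996 = 6171$)
$c{\left(-191,b \right)} - X = \left(57 + 198 \left(-24\right)\right) - 6171 = \left(57 - 4752\right) - 6171 = -4695 - 6171 = -10866$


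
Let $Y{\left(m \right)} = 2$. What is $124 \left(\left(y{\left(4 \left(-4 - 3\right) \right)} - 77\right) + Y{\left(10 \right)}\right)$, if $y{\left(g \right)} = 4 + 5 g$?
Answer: $-26164$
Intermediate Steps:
$124 \left(\left(y{\left(4 \left(-4 - 3\right) \right)} - 77\right) + Y{\left(10 \right)}\right) = 124 \left(\left(\left(4 + 5 \cdot 4 \left(-4 - 3\right)\right) - 77\right) + 2\right) = 124 \left(\left(\left(4 + 5 \cdot 4 \left(-7\right)\right) - 77\right) + 2\right) = 124 \left(\left(\left(4 + 5 \left(-28\right)\right) - 77\right) + 2\right) = 124 \left(\left(\left(4 - 140\right) - 77\right) + 2\right) = 124 \left(\left(-136 - 77\right) + 2\right) = 124 \left(-213 + 2\right) = 124 \left(-211\right) = -26164$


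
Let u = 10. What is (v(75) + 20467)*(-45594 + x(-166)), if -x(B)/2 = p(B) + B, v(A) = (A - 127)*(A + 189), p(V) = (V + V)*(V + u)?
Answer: -1003073194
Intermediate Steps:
p(V) = 2*V*(10 + V) (p(V) = (V + V)*(V + 10) = (2*V)*(10 + V) = 2*V*(10 + V))
v(A) = (-127 + A)*(189 + A)
x(B) = -2*B - 4*B*(10 + B) (x(B) = -2*(2*B*(10 + B) + B) = -2*(B + 2*B*(10 + B)) = -2*B - 4*B*(10 + B))
(v(75) + 20467)*(-45594 + x(-166)) = ((-24003 + 75² + 62*75) + 20467)*(-45594 + 2*(-166)*(-21 - 2*(-166))) = ((-24003 + 5625 + 4650) + 20467)*(-45594 + 2*(-166)*(-21 + 332)) = (-13728 + 20467)*(-45594 + 2*(-166)*311) = 6739*(-45594 - 103252) = 6739*(-148846) = -1003073194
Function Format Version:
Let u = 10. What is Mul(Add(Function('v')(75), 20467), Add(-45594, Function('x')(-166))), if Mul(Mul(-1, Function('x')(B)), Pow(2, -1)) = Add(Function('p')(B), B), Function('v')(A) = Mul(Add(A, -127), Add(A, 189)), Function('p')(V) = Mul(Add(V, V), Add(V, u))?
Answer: -1003073194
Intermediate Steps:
Function('p')(V) = Mul(2, V, Add(10, V)) (Function('p')(V) = Mul(Add(V, V), Add(V, 10)) = Mul(Mul(2, V), Add(10, V)) = Mul(2, V, Add(10, V)))
Function('v')(A) = Mul(Add(-127, A), Add(189, A))
Function('x')(B) = Add(Mul(-2, B), Mul(-4, B, Add(10, B))) (Function('x')(B) = Mul(-2, Add(Mul(2, B, Add(10, B)), B)) = Mul(-2, Add(B, Mul(2, B, Add(10, B)))) = Add(Mul(-2, B), Mul(-4, B, Add(10, B))))
Mul(Add(Function('v')(75), 20467), Add(-45594, Function('x')(-166))) = Mul(Add(Add(-24003, Pow(75, 2), Mul(62, 75)), 20467), Add(-45594, Mul(2, -166, Add(-21, Mul(-2, -166))))) = Mul(Add(Add(-24003, 5625, 4650), 20467), Add(-45594, Mul(2, -166, Add(-21, 332)))) = Mul(Add(-13728, 20467), Add(-45594, Mul(2, -166, 311))) = Mul(6739, Add(-45594, -103252)) = Mul(6739, -148846) = -1003073194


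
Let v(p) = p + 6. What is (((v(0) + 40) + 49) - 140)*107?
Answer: -4815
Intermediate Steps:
v(p) = 6 + p
(((v(0) + 40) + 49) - 140)*107 = ((((6 + 0) + 40) + 49) - 140)*107 = (((6 + 40) + 49) - 140)*107 = ((46 + 49) - 140)*107 = (95 - 140)*107 = -45*107 = -4815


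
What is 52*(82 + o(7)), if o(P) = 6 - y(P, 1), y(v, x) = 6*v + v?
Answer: 2028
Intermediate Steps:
y(v, x) = 7*v
o(P) = 6 - 7*P
52*(82 + o(7)) = 52*(82 + (6 - 7*7)) = 52*(82 + (6 - 49)) = 52*(82 - 43) = 52*39 = 2028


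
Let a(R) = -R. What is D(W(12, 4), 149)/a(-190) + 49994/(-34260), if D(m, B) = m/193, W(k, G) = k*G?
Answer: -18316355/12563142 ≈ -1.4579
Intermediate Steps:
W(k, G) = G*k
D(m, B) = m/193 (D(m, B) = m*(1/193) = m/193)
D(W(12, 4), 149)/a(-190) + 49994/(-34260) = ((4*12)/193)/((-1*(-190))) + 49994/(-34260) = ((1/193)*48)/190 + 49994*(-1/34260) = (48/193)*(1/190) - 24997/17130 = 24/18335 - 24997/17130 = -18316355/12563142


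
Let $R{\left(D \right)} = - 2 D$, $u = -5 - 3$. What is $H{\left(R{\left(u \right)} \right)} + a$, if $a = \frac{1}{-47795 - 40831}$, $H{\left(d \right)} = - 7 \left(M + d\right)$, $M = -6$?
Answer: $- \frac{6203821}{88626} \approx -70.0$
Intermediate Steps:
$u = -8$
$H{\left(d \right)} = 42 - 7 d$ ($H{\left(d \right)} = - 7 \left(-6 + d\right) = 42 - 7 d$)
$a = - \frac{1}{88626}$ ($a = \frac{1}{-88626} = - \frac{1}{88626} \approx -1.1283 \cdot 10^{-5}$)
$H{\left(R{\left(u \right)} \right)} + a = \left(42 - 7 \left(\left(-2\right) \left(-8\right)\right)\right) - \frac{1}{88626} = \left(42 - 112\right) - \frac{1}{88626} = -70 - \frac{1}{88626} = - \frac{6203821}{88626}$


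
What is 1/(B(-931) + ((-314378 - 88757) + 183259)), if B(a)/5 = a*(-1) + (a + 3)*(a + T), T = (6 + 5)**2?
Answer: 1/3543179 ≈ 2.8223e-7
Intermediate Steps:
T = 121 (T = 11**2 = 121)
B(a) = -5*a + 5*(3 + a)*(121 + a) (B(a) = 5*(a*(-1) + (a + 3)*(a + 121)) = 5*(-a + (3 + a)*(121 + a)) = -5*a + 5*(3 + a)*(121 + a))
1/(B(-931) + ((-314378 - 88757) + 183259)) = 1/((1815 + 5*(-931)**2 + 615*(-931)) + ((-314378 - 88757) + 183259)) = 1/((1815 + 5*866761 - 572565) + (-403135 + 183259)) = 1/((1815 + 4333805 - 572565) - 219876) = 1/(3763055 - 219876) = 1/3543179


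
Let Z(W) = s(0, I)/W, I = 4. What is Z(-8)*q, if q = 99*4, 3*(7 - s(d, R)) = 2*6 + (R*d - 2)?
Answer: -363/2 ≈ -181.50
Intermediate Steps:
s(d, R) = 11/3 - R*d/3 (s(d, R) = 7 - (2*6 + (R*d - 2))/3 = 7 - (12 + (-2 + R*d))/3 = 7 - (10 + R*d)/3 = 7 + (-10/3 - R*d/3) = 11/3 - R*d/3)
Z(W) = 11/(3*W) (Z(W) = (11/3 - ⅓*4*0)/W = (11/3 + 0)/W = 11/(3*W))
q = 396
Z(-8)*q = ((11/3)/(-8))*396 = ((11/3)*(-⅛))*396 = -11/24*396 = -363/2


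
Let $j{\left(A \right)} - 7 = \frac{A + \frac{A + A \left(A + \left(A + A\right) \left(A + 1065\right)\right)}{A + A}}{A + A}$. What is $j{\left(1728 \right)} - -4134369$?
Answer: $\frac{28586464705}{6912} \approx 4.1358 \cdot 10^{6}$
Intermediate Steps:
$j{\left(A \right)} = 7 + \frac{A + \frac{A + A \left(A + 2 A \left(1065 + A\right)\right)}{2 A}}{2 A}$ ($j{\left(A \right)} = 7 + \frac{A + \frac{A + A \left(A + \left(A + A\right) \left(A + 1065\right)\right)}{A + A}}{A + A} = 7 + \frac{A + \frac{A + A \left(A + 2 A \left(1065 + A\right)\right)}{2 A}}{2 A}$)
$j{\left(1728 \right)} - -4134369 = \frac{1 + 1728 \left(2161 + 2 \cdot 1728\right)}{4 \cdot 1728} - -4134369 = \frac{1}{4} \cdot \frac{1}{1728} \left(1 + 1728 \left(2161 + 3456\right)\right) + 4134369 = \frac{1}{4} \cdot \frac{1}{1728} \left(1 + 1728 \cdot 5617\right) + 4134369 = \frac{1}{4} \cdot \frac{1}{1728} \left(1 + 9706176\right) + 4134369 = \frac{1}{4} \cdot \frac{1}{1728} \cdot 9706177 + 4134369 = \frac{9706177}{6912} + 4134369 = \frac{28586464705}{6912}$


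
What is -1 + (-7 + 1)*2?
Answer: -13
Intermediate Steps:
-1 + (-7 + 1)*2 = -1 - 6*2 = -1 - 12 = -13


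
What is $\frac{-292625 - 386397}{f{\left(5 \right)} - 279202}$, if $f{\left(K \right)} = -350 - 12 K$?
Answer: $\frac{339511}{139806} \approx 2.4284$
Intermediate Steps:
$f{\left(K \right)} = -350 - 12 K$
$\frac{-292625 - 386397}{f{\left(5 \right)} - 279202} = \frac{-292625 - 386397}{\left(-350 - 60\right) - 279202} = - \frac{679022}{\left(-350 - 60\right) - 279202} = - \frac{679022}{-410 - 279202} = - \frac{679022}{-279612} = \left(-679022\right) \left(- \frac{1}{279612}\right) = \frac{339511}{139806}$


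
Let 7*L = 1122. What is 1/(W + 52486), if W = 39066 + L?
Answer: 7/641986 ≈ 1.0904e-5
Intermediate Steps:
L = 1122/7 (L = (⅐)*1122 = 1122/7 ≈ 160.29)
W = 274584/7 (W = 39066 + 1122/7 = 274584/7 ≈ 39226.)
1/(W + 52486) = 1/(274584/7 + 52486) = 1/(641986/7) = 7/641986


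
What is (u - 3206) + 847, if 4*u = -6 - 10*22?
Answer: -4831/2 ≈ -2415.5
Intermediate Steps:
u = -113/2 (u = (-6 - 10*22)/4 = (-6 - 220)/4 = (¼)*(-226) = -113/2 ≈ -56.500)
(u - 3206) + 847 = (-113/2 - 3206) + 847 = -6525/2 + 847 = -4831/2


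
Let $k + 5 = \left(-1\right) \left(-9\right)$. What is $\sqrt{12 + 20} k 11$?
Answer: $176 \sqrt{2} \approx 248.9$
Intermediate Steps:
$k = 4$ ($k = -5 - -9 = -5 + 9 = 4$)
$\sqrt{12 + 20} k 11 = \sqrt{12 + 20} \cdot 4 \cdot 11 = \sqrt{32} \cdot 4 \cdot 11 = 4 \sqrt{2} \cdot 4 \cdot 11 = 16 \sqrt{2} \cdot 11 = 176 \sqrt{2}$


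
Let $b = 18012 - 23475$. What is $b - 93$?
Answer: $-5556$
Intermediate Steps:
$b = -5463$ ($b = 18012 - 23475 = -5463$)
$b - 93 = -5463 - 93 = -5556$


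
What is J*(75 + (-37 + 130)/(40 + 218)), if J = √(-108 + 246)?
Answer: 6481*√138/86 ≈ 885.29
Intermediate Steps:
J = √138 ≈ 11.747
J*(75 + (-37 + 130)/(40 + 218)) = √138*(75 + (-37 + 130)/(40 + 218)) = √138*(75 + 93/258) = √138*(75 + 93*(1/258)) = √138*(75 + 31/86) = √138*(6481/86) = 6481*√138/86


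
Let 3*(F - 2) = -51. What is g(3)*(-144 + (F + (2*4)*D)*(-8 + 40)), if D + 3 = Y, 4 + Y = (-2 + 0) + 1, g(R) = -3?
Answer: 8016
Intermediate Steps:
F = -15 (F = 2 + (⅓)*(-51) = 2 - 17 = -15)
Y = -5 (Y = -4 + ((-2 + 0) + 1) = -4 + (-2 + 1) = -4 - 1 = -5)
D = -8 (D = -3 - 5 = -8)
g(3)*(-144 + (F + (2*4)*D)*(-8 + 40)) = -3*(-144 + (-15 + (2*4)*(-8))*(-8 + 40)) = -3*(-144 + (-15 + 8*(-8))*32) = -3*(-144 + (-15 - 64)*32) = -3*(-144 - 79*32) = -3*(-144 - 2528) = -3*(-2672) = 8016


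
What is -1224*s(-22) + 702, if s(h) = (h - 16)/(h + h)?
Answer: -3906/11 ≈ -355.09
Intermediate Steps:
s(h) = (-16 + h)/(2*h) (s(h) = (-16 + h)/((2*h)) = (-16 + h)*(1/(2*h)) = (-16 + h)/(2*h))
-1224*s(-22) + 702 = -612*(-16 - 22)/(-22) + 702 = -612*(-1)*(-38)/22 + 702 = -1224*19/22 + 702 = -11628/11 + 702 = -3906/11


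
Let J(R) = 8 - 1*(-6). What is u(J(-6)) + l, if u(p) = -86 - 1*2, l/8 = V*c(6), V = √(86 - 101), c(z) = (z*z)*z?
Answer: -88 + 1728*I*√15 ≈ -88.0 + 6692.5*I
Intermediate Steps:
c(z) = z³ (c(z) = z²*z = z³)
V = I*√15 (V = √(-15) = I*√15 ≈ 3.873*I)
l = 1728*I*√15 (l = 8*((I*√15)*6³) = 8*((I*√15)*216) = 8*(216*I*√15) = 1728*I*√15 ≈ 6692.5*I)
J(R) = 14 (J(R) = 8 + 6 = 14)
u(p) = -88 (u(p) = -86 - 2 = -88)
u(J(-6)) + l = -88 + 1728*I*√15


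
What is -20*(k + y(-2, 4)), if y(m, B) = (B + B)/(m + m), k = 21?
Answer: -380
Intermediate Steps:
y(m, B) = B/m (y(m, B) = (2*B)/((2*m)) = (2*B)*(1/(2*m)) = B/m)
-20*(k + y(-2, 4)) = -20*(21 + 4/(-2)) = -20*(21 + 4*(-1/2)) = -20*(21 - 2) = -20*19 = -380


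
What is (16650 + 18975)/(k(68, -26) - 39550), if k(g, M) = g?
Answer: -1875/2078 ≈ -0.90231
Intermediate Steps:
(16650 + 18975)/(k(68, -26) - 39550) = (16650 + 18975)/(68 - 39550) = 35625/(-39482) = 35625*(-1/39482) = -1875/2078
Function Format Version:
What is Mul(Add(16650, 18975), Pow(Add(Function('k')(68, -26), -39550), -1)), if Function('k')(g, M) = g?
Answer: Rational(-1875, 2078) ≈ -0.90231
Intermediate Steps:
Mul(Add(16650, 18975), Pow(Add(Function('k')(68, -26), -39550), -1)) = Mul(Add(16650, 18975), Pow(Add(68, -39550), -1)) = Mul(35625, Pow(-39482, -1)) = Mul(35625, Rational(-1, 39482)) = Rational(-1875, 2078)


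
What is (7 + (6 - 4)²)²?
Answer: 121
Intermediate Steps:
(7 + (6 - 4)²)² = (7 + 2²)² = (7 + 4)² = 11² = 121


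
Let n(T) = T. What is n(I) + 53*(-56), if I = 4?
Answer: -2964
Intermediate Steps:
n(I) + 53*(-56) = 4 + 53*(-56) = 4 - 2968 = -2964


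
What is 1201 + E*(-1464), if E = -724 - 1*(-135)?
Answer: 863497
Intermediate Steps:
E = -589 (E = -724 + 135 = -589)
1201 + E*(-1464) = 1201 - 589*(-1464) = 1201 + 862296 = 863497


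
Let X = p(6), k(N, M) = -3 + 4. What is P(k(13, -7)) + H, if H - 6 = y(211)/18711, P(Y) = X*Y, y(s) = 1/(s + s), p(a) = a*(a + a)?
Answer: 615891277/7896042 ≈ 78.000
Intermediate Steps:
k(N, M) = 1
p(a) = 2*a² (p(a) = a*(2*a) = 2*a²)
X = 72 (X = 2*6² = 2*36 = 72)
y(s) = 1/(2*s)
P(Y) = 72*Y
H = 47376253/7896042 (H = 6 + ((½)/211)/18711 = 6 + ((½)*(1/211))*(1/18711) = 6 + (1/422)*(1/18711) = 6 + 1/7896042 = 47376253/7896042 ≈ 6.0000)
P(k(13, -7)) + H = 72*1 + 47376253/7896042 = 72 + 47376253/7896042 = 615891277/7896042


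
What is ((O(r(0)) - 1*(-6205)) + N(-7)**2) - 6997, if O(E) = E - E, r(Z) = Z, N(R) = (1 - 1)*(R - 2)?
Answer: -792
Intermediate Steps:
N(R) = 0 (N(R) = 0*(-2 + R) = 0)
O(E) = 0
((O(r(0)) - 1*(-6205)) + N(-7)**2) - 6997 = ((0 - 1*(-6205)) + 0**2) - 6997 = ((0 + 6205) + 0) - 6997 = (6205 + 0) - 6997 = 6205 - 6997 = -792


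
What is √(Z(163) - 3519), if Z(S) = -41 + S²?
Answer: √23009 ≈ 151.69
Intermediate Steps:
√(Z(163) - 3519) = √((-41 + 163²) - 3519) = √((-41 + 26569) - 3519) = √(26528 - 3519) = √23009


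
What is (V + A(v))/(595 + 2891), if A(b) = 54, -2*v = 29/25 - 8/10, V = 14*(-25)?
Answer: -148/1743 ≈ -0.084911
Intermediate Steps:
V = -350
v = -9/50 (v = -(29/25 - 8/10)/2 = -(29*(1/25) - 8*1/10)/2 = -(29/25 - 4/5)/2 = -1/2*9/25 = -9/50 ≈ -0.18000)
(V + A(v))/(595 + 2891) = (-350 + 54)/(595 + 2891) = -296/3486 = -296*1/3486 = -148/1743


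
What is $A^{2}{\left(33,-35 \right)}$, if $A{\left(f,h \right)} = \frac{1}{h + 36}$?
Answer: $1$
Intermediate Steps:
$A{\left(f,h \right)} = \frac{1}{36 + h}$
$A^{2}{\left(33,-35 \right)} = \left(\frac{1}{36 - 35}\right)^{2} = \left(1^{-1}\right)^{2} = 1^{2} = 1$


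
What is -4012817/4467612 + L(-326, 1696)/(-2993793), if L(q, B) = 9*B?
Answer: -4027245691483/4458368510772 ≈ -0.90330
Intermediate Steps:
-4012817/4467612 + L(-326, 1696)/(-2993793) = -4012817/4467612 + (9*1696)/(-2993793) = -4012817*1/4467612 + 15264*(-1/2993793) = -4012817/4467612 - 5088/997931 = -4027245691483/4458368510772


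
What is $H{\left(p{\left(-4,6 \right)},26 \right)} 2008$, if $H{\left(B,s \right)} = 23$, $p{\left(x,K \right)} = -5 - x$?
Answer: $46184$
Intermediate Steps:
$H{\left(p{\left(-4,6 \right)},26 \right)} 2008 = 23 \cdot 2008 = 46184$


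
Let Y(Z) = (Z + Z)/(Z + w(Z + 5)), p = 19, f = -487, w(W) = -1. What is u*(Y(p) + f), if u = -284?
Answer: 1239376/9 ≈ 1.3771e+5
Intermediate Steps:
Y(Z) = 2*Z/(-1 + Z) (Y(Z) = (Z + Z)/(Z - 1) = (2*Z)/(-1 + Z) = 2*Z/(-1 + Z))
u*(Y(p) + f) = -284*(2*19/(-1 + 19) - 487) = -284*(2*19/18 - 487) = -284*(2*19*(1/18) - 487) = -284*(19/9 - 487) = -284*(-4364/9) = 1239376/9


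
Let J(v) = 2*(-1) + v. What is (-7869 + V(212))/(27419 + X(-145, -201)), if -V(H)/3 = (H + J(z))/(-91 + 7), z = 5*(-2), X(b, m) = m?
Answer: -55033/190526 ≈ -0.28885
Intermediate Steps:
z = -10
J(v) = -2 + v
V(H) = -3/7 + H/28 (V(H) = -3*(H + (-2 - 10))/(-91 + 7) = -3*(H - 12)/(-84) = -3*(-12 + H)*(-1)/84 = -3*(⅐ - H/84) = -3/7 + H/28)
(-7869 + V(212))/(27419 + X(-145, -201)) = (-7869 + (-3/7 + (1/28)*212))/(27419 - 201) = (-7869 + (-3/7 + 53/7))/27218 = (-7869 + 50/7)*(1/27218) = -55033/7*1/27218 = -55033/190526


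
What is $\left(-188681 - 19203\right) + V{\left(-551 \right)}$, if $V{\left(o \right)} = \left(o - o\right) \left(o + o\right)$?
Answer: $-207884$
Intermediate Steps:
$V{\left(o \right)} = 0$ ($V{\left(o \right)} = 0 \cdot 2 o = 0$)
$\left(-188681 - 19203\right) + V{\left(-551 \right)} = \left(-188681 - 19203\right) + 0 = -207884 + 0 = -207884$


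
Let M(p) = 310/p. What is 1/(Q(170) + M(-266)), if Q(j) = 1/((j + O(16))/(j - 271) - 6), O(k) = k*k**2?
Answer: -92568/109799 ≈ -0.84307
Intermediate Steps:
O(k) = k**3
Q(j) = 1/(-6 + (4096 + j)/(-271 + j)) (Q(j) = 1/((j + 16**3)/(j - 271) - 6) = 1/((j + 4096)/(-271 + j) - 6) = 1/((4096 + j)/(-271 + j) - 6) = 1/(-6 + (4096 + j)/(-271 + j)))
1/(Q(170) + M(-266)) = 1/((-271 + 170)/(5722 - 5*170) + 310/(-266)) = 1/(-101/(5722 - 850) + 310*(-1/266)) = 1/(-101/4872 - 155/133) = 1/(-109799/92568) = -92568/109799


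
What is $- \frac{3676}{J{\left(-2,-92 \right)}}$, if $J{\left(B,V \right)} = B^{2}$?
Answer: $-919$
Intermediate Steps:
$- \frac{3676}{J{\left(-2,-92 \right)}} = - \frac{3676}{\left(-2\right)^{2}} = - \frac{3676}{4} = \left(-3676\right) \frac{1}{4} = -919$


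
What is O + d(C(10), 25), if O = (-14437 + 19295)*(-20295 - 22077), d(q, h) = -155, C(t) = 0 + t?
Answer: -205843331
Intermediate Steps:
C(t) = t
O = -205843176 (O = 4858*(-42372) = -205843176)
O + d(C(10), 25) = -205843176 - 155 = -205843331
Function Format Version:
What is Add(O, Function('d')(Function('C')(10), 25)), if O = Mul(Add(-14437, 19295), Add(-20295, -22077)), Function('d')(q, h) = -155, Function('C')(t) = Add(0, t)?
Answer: -205843331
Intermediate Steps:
Function('C')(t) = t
O = -205843176 (O = Mul(4858, -42372) = -205843176)
Add(O, Function('d')(Function('C')(10), 25)) = Add(-205843176, -155) = -205843331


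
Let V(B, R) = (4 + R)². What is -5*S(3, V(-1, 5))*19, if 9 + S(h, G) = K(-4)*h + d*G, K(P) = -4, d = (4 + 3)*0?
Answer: 1995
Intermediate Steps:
d = 0 (d = 7*0 = 0)
S(h, G) = -9 - 4*h (S(h, G) = -9 + (-4*h + 0*G) = -9 + (-4*h + 0) = -9 - 4*h)
-5*S(3, V(-1, 5))*19 = -5*(-9 - 4*3)*19 = -5*(-9 - 12)*19 = -5*(-21)*19 = 105*19 = 1995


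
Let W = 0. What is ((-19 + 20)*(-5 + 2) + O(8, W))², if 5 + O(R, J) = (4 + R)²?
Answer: 18496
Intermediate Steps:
O(R, J) = -5 + (4 + R)²
((-19 + 20)*(-5 + 2) + O(8, W))² = ((-19 + 20)*(-5 + 2) + (-5 + (4 + 8)²))² = (1*(-3) + (-5 + 12²))² = (-3 + (-5 + 144))² = (-3 + 139)² = 136² = 18496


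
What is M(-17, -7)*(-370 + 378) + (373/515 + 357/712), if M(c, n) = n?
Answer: -20084649/366680 ≈ -54.774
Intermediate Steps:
M(-17, -7)*(-370 + 378) + (373/515 + 357/712) = -7*(-370 + 378) + (373/515 + 357/712) = -7*8 + (373*(1/515) + 357*(1/712)) = -56 + (373/515 + 357/712) = -56 + 449431/366680 = -20084649/366680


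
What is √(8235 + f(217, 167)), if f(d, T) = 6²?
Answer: 3*√919 ≈ 90.945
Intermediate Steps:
f(d, T) = 36
√(8235 + f(217, 167)) = √(8235 + 36) = √8271 = 3*√919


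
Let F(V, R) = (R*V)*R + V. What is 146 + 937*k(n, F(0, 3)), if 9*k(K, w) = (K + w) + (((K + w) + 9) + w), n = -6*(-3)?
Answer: 4831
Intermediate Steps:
F(V, R) = V + V*R² (F(V, R) = V*R² + V = V + V*R²)
n = 18
k(K, w) = 1 + w/3 + 2*K/9 (k(K, w) = ((K + w) + (((K + w) + 9) + w))/9 = ((K + w) + ((9 + K + w) + w))/9 = ((K + w) + (9 + K + 2*w))/9 = (9 + 2*K + 3*w)/9 = 1 + w/3 + 2*K/9)
146 + 937*k(n, F(0, 3)) = 146 + 937*(1 + (0*(1 + 3²))/3 + (2/9)*18) = 146 + 937*(1 + (0*(1 + 9))/3 + 4) = 146 + 937*(1 + (0*10)/3 + 4) = 146 + 937*(1 + (⅓)*0 + 4) = 146 + 937*(1 + 0 + 4) = 146 + 937*5 = 146 + 4685 = 4831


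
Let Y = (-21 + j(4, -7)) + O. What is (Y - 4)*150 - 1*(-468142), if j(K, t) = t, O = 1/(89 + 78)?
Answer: 77378264/167 ≈ 4.6334e+5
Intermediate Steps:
O = 1/167 ≈ 0.0059880
Y = -4675/167 (Y = (-21 - 7) + 1/167 = -28 + 1/167 = -4675/167 ≈ -27.994)
(Y - 4)*150 - 1*(-468142) = (-4675/167 - 4)*150 - 1*(-468142) = -5343/167*150 + 468142 = -801450/167 + 468142 = 77378264/167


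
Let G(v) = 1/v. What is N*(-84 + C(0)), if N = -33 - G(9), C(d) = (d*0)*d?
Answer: 8344/3 ≈ 2781.3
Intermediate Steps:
C(d) = 0 (C(d) = 0*d = 0)
N = -298/9 (N = -33 - 1/9 = -298/9 ≈ -33.111)
N*(-84 + C(0)) = -298*(-84 + 0)/9 = -298/9*(-84) = 8344/3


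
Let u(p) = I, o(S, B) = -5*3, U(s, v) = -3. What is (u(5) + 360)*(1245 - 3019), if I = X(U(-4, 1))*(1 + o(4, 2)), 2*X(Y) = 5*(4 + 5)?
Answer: -79830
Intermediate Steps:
o(S, B) = -15
X(Y) = 45/2 (X(Y) = (5*(4 + 5))/2 = (5*9)/2 = (½)*45 = 45/2)
I = -315 (I = 45*(1 - 15)/2 = (45/2)*(-14) = -315)
u(p) = -315
(u(5) + 360)*(1245 - 3019) = (-315 + 360)*(1245 - 3019) = 45*(-1774) = -79830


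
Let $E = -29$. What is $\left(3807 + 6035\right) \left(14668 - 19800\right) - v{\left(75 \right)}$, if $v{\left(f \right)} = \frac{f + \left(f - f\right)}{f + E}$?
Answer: $- \frac{2323420699}{46} \approx -5.0509 \cdot 10^{7}$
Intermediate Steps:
$v{\left(f \right)} = \frac{f}{-29 + f}$ ($v{\left(f \right)} = \frac{f + \left(f - f\right)}{f - 29} = \frac{f + 0}{-29 + f} = \frac{f}{-29 + f}$)
$\left(3807 + 6035\right) \left(14668 - 19800\right) - v{\left(75 \right)} = \left(3807 + 6035\right) \left(14668 - 19800\right) - \frac{75}{-29 + 75} = 9842 \left(-5132\right) - \frac{75}{46} = -50509144 - 75 \cdot \frac{1}{46} = -50509144 - \frac{75}{46} = - \frac{2323420699}{46}$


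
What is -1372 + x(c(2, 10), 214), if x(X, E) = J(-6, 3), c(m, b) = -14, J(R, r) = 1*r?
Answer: -1369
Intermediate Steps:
J(R, r) = r
x(X, E) = 3
-1372 + x(c(2, 10), 214) = -1372 + 3 = -1369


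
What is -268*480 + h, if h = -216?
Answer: -128856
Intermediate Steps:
-268*480 + h = -268*480 - 216 = -128640 - 216 = -128856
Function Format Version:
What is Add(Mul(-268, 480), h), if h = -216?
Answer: -128856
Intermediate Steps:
Add(Mul(-268, 480), h) = Add(Mul(-268, 480), -216) = Add(-128640, -216) = -128856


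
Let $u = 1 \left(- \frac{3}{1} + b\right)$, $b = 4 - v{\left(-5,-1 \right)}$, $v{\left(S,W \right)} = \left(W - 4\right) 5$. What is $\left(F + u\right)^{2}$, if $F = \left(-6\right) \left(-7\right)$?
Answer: $4624$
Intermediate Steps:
$F = 42$
$v{\left(S,W \right)} = -20 + 5 W$ ($v{\left(S,W \right)} = \left(-4 + W\right) 5 = -20 + 5 W$)
$b = 29$ ($b = 4 - \left(-20 + 5 \left(-1\right)\right) = 4 - \left(-20 - 5\right) = 4 - -25 = 4 + 25 = 29$)
$u = 26$ ($u = 1 \left(- \frac{3}{1} + 29\right) = 1 \left(\left(-3\right) 1 + 29\right) = 1 \left(-3 + 29\right) = 1 \cdot 26 = 26$)
$\left(F + u\right)^{2} = \left(42 + 26\right)^{2} = 68^{2} = 4624$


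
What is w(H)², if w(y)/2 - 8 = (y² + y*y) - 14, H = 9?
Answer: 97344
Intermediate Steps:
w(y) = -12 + 4*y² (w(y) = 16 + 2*((y² + y*y) - 14) = 16 + 2*((y² + y²) - 14) = 16 + 2*(2*y² - 14) = 16 + 2*(-14 + 2*y²) = 16 + (-28 + 4*y²) = -12 + 4*y²)
w(H)² = (-12 + 4*9²)² = (-12 + 4*81)² = (-12 + 324)² = 312² = 97344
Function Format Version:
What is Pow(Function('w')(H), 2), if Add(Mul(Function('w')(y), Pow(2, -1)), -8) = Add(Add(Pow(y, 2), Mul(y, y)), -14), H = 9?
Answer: 97344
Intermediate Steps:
Function('w')(y) = Add(-12, Mul(4, Pow(y, 2))) (Function('w')(y) = Add(16, Mul(2, Add(Add(Pow(y, 2), Mul(y, y)), -14))) = Add(16, Mul(2, Add(Add(Pow(y, 2), Pow(y, 2)), -14))) = Add(16, Mul(2, Add(Mul(2, Pow(y, 2)), -14))) = Add(16, Mul(2, Add(-14, Mul(2, Pow(y, 2))))) = Add(16, Add(-28, Mul(4, Pow(y, 2)))) = Add(-12, Mul(4, Pow(y, 2))))
Pow(Function('w')(H), 2) = Pow(Add(-12, Mul(4, Pow(9, 2))), 2) = Pow(Add(-12, Mul(4, 81)), 2) = Pow(Add(-12, 324), 2) = Pow(312, 2) = 97344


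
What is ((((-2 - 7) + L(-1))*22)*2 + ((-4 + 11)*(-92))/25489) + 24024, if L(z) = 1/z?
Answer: 601131932/25489 ≈ 23584.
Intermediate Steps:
((((-2 - 7) + L(-1))*22)*2 + ((-4 + 11)*(-92))/25489) + 24024 = ((((-2 - 7) + 1/(-1))*22)*2 + ((-4 + 11)*(-92))/25489) + 24024 = (((-9 - 1)*22)*2 + (7*(-92))*(1/25489)) + 24024 = (-10*22*2 - 644*1/25489) + 24024 = (-220*2 - 644/25489) + 24024 = (-440 - 644/25489) + 24024 = -11215804/25489 + 24024 = 601131932/25489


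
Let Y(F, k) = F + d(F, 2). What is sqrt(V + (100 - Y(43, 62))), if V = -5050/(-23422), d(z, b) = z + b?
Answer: sqrt(34190623)/1673 ≈ 3.4951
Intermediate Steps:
d(z, b) = b + z
Y(F, k) = 2 + 2*F (Y(F, k) = F + (2 + F) = 2 + 2*F)
V = 2525/11711 (V = -5050*(-1/23422) = 2525/11711 ≈ 0.21561)
sqrt(V + (100 - Y(43, 62))) = sqrt(2525/11711 + (100 - (2 + 2*43))) = sqrt(2525/11711 + (100 - (2 + 86))) = sqrt(2525/11711 + (100 - 1*88)) = sqrt(2525/11711 + (100 - 88)) = sqrt(2525/11711 + 12) = sqrt(143057/11711) = sqrt(34190623)/1673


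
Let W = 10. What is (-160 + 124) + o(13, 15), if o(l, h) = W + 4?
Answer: -22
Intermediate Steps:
o(l, h) = 14 (o(l, h) = 10 + 4 = 14)
(-160 + 124) + o(13, 15) = (-160 + 124) + 14 = -36 + 14 = -22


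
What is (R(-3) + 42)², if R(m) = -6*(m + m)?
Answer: 6084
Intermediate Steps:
R(m) = -12*m
(R(-3) + 42)² = (-12*(-3) + 42)² = (36 + 42)² = 78² = 6084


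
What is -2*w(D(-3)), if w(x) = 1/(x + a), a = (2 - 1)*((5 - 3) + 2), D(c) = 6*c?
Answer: ⅐ ≈ 0.14286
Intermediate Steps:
a = 4 (a = 1*(2 + 2) = 1*4 = 4)
w(x) = 1/(4 + x) (w(x) = 1/(x + 4) = 1/(4 + x))
-2*w(D(-3)) = -2/(4 + 6*(-3)) = -2/(4 - 18) = -2/(-14) = -2*(-1/14) = ⅐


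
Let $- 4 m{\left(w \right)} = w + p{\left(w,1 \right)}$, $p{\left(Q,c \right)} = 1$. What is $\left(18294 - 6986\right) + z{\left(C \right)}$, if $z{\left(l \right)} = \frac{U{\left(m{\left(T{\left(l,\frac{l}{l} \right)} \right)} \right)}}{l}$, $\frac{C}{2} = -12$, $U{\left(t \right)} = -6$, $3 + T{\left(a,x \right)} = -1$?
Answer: $\frac{45233}{4} \approx 11308.0$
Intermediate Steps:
$T{\left(a,x \right)} = -4$ ($T{\left(a,x \right)} = -3 - 1 = -4$)
$m{\left(w \right)} = - \frac{1}{4} - \frac{w}{4}$ ($m{\left(w \right)} = - \frac{w + 1}{4} = - \frac{1 + w}{4} = - \frac{1}{4} - \frac{w}{4}$)
$C = -24$ ($C = 2 \left(-12\right) = -24$)
$z{\left(l \right)} = - \frac{6}{l}$
$\left(18294 - 6986\right) + z{\left(C \right)} = \left(18294 - 6986\right) - \frac{6}{-24} = 11308 - - \frac{1}{4} = 11308 + \frac{1}{4} = \frac{45233}{4}$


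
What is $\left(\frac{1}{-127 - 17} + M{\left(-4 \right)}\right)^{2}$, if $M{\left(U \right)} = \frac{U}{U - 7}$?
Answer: $\frac{319225}{2509056} \approx 0.12723$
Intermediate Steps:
$M{\left(U \right)} = \frac{U}{-7 + U}$
$\left(\frac{1}{-127 - 17} + M{\left(-4 \right)}\right)^{2} = \left(\frac{1}{-127 - 17} - \frac{4}{-7 - 4}\right)^{2} = \left(\frac{1}{-144} - \frac{4}{-11}\right)^{2} = \left(- \frac{1}{144} - - \frac{4}{11}\right)^{2} = \left(- \frac{1}{144} + \frac{4}{11}\right)^{2} = \left(\frac{565}{1584}\right)^{2} = \frac{319225}{2509056}$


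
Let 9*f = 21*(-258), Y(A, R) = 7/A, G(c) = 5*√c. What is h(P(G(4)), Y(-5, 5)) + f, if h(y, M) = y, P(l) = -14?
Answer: -616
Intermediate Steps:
f = -602 (f = (21*(-258))/9 = (⅑)*(-5418) = -602)
h(P(G(4)), Y(-5, 5)) + f = -14 - 602 = -616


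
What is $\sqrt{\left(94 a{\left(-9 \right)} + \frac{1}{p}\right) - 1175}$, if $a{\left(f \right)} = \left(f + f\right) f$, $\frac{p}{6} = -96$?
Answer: $\frac{\sqrt{8094527}}{24} \approx 118.55$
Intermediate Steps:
$p = -576$ ($p = 6 \left(-96\right) = -576$)
$a{\left(f \right)} = 2 f^{2}$ ($a{\left(f \right)} = 2 f f = 2 f^{2}$)
$\sqrt{\left(94 a{\left(-9 \right)} + \frac{1}{p}\right) - 1175} = \sqrt{\left(94 \cdot 2 \left(-9\right)^{2} + \frac{1}{-576}\right) - 1175} = \sqrt{\left(94 \cdot 2 \cdot 81 - \frac{1}{576}\right) - 1175} = \sqrt{\left(94 \cdot 162 - \frac{1}{576}\right) - 1175} = \sqrt{\left(15228 - \frac{1}{576}\right) - 1175} = \sqrt{\frac{8771327}{576} - 1175} = \sqrt{\frac{8094527}{576}} = \frac{\sqrt{8094527}}{24}$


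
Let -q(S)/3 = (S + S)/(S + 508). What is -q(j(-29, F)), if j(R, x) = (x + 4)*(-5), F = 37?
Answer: -410/101 ≈ -4.0594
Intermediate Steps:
j(R, x) = -20 - 5*x (j(R, x) = (4 + x)*(-5) = -20 - 5*x)
q(S) = -6*S/(508 + S) (q(S) = -3*(S + S)/(S + 508) = -3*2*S/(508 + S) = -6*S/(508 + S))
-q(j(-29, F)) = -(-6)*(-20 - 5*37)/(508 + (-20 - 5*37)) = -(-6)*(-20 - 185)/(508 + (-20 - 185)) = -(-6)*(-205)/(508 - 205) = -(-6)*(-205)/303 = -1*410/101 = -410/101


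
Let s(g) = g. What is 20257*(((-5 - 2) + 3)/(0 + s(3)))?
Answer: -81028/3 ≈ -27009.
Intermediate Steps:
20257*(((-5 - 2) + 3)/(0 + s(3))) = 20257*(((-5 - 2) + 3)/(0 + 3)) = 20257*((-7 + 3)/3) = 20257*(-4*⅓) = 20257*(-4/3) = -81028/3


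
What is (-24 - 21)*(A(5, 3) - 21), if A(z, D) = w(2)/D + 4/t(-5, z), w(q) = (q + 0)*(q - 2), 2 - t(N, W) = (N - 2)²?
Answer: 44595/47 ≈ 948.83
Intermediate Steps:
t(N, W) = 2 - (-2 + N)² (t(N, W) = 2 - (N - 2)² = 2 - (-2 + N)²)
w(q) = q*(-2 + q)
A(z, D) = -4/47 (A(z, D) = (2*(-2 + 2))/D + 4/(2 - (-2 - 5)²) = (2*0)/D + 4/(2 - 1*(-7)²) = 0/D + 4/(2 - 1*49) = 0 + 4/(2 - 49) = 0 + 4/(-47) = 0 + 4*(-1/47) = 0 - 4/47 = -4/47)
(-24 - 21)*(A(5, 3) - 21) = (-24 - 21)*(-4/47 - 21) = -45*(-991/47) = 44595/47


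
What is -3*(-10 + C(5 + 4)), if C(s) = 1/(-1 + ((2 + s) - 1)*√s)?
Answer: 867/29 ≈ 29.897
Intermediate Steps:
C(s) = 1/(-1 + √s*(1 + s)) (C(s) = 1/(-1 + (1 + s)*√s) = 1/(-1 + √s*(1 + s)))
-3*(-10 + C(5 + 4)) = -3*(-10 + 1/(-1 + √(5 + 4) + (5 + 4)^(3/2))) = -3*(-10 + 1/(-1 + √9 + 9^(3/2))) = -3*(-10 + 1/(-1 + 3 + 27)) = -3*(-10 + 1/29) = -3*(-289/29) = 867/29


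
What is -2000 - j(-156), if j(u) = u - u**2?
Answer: 22492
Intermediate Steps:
-2000 - j(-156) = -2000 - (-156)*(1 - 1*(-156)) = -2000 - (-156)*(1 + 156) = -2000 - (-156)*157 = -2000 - 1*(-24492) = -2000 + 24492 = 22492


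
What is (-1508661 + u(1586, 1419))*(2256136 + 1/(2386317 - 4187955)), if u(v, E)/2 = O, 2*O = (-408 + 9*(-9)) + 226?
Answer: -3066692134520372354/900819 ≈ -3.4043e+12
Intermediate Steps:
O = -263/2 (O = ((-408 + 9*(-9)) + 226)/2 = ((-408 - 81) + 226)/2 = (-489 + 226)/2 = (½)*(-263) = -263/2 ≈ -131.50)
u(v, E) = -263 (u(v, E) = 2*(-263/2) = -263)
(-1508661 + u(1586, 1419))*(2256136 + 1/(2386317 - 4187955)) = (-1508661 - 263)*(2256136 + 1/(2386317 - 4187955)) = -1508924*(2256136 + 1/(-1801638)) = -1508924*(2256136 - 1/1801638) = -1508924*4064740350767/1801638 = -3066692134520372354/900819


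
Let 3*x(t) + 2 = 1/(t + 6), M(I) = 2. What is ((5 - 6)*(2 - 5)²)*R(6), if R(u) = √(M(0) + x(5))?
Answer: -9*√165/11 ≈ -10.510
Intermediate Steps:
x(t) = -⅔ + 1/(3*(6 + t)) (x(t) = -⅔ + 1/(3*(t + 6)) = -⅔ + 1/(3*(6 + t)))
R(u) = √165/11 (R(u) = √(2 + (-11 - 2*5)/(3*(6 + 5))) = √(2 + (⅓)*(-11 - 10)/11) = √(2 + (⅓)*(1/11)*(-21)) = √(2 - 7/11) = √(15/11) = √165/11)
((5 - 6)*(2 - 5)²)*R(6) = ((5 - 6)*(2 - 5)²)*(√165/11) = (-1*(-3)²)*(√165/11) = (-1*9)*(√165/11) = -9*√165/11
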